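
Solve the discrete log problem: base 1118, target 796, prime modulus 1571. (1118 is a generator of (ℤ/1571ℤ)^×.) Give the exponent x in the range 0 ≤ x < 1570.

Baby-step giant-step with m = ceil(sqrt(1570)) = 40.
Baby table (1118^j mod 1571 for j=0..39):
  0:1  1:1118  2:979  3:1106  4:131  5:355  6:998  7:354
  8:1451  9:946  10:345  11:815  12:1561  13:1388  14:1207  15:1508
  16:261  17:1163  18:1017  19:1173  20:1200  21:1537  22:1263  23:1276
  24:100  25:259  26:498  27:630  28:532  29:938  30:827  31:838
  32:568  33:340  34:1509  35:1379  36:571  37:552  38:1304  39:1555
Giant step factor: 1118^(-40) ≡ 1527 (mod 1571).
Scan 796·1527^i mod 1571 for i = 0, 1, …:
  i=0: 796   i=1: 1109   i=2: 1476   i=3: 1038
  i=4: 1458   i=5: 259
Match at i=5, j=25: x = 5·40 + 25 = 225.

225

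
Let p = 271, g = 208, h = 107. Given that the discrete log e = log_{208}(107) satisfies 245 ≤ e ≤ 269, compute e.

257

Compute 208^245 mod 271 = 115, then multiply by 208 repeatedly:
  208^245=115  208^246=72  208^247=71  208^248=134  208^249=230
  208^250=144  208^251=142  208^252=268  208^253=189  208^254=17
  208^255=13  208^256=265  208^257=107
Found 107 at exponent 257.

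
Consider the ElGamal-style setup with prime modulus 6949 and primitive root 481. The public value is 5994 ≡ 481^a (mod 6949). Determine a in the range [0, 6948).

Baby-step giant-step with m = ceil(sqrt(6948)) = 84.
Baby table (481^j mod 6949 for j=0..83):
  0:1  1:481  2:2044  3:3355  4:1587  5:5906  6:5594  7:1451
  8:3031  9:5570  10:3805  11:2618  12:1489  13:462  14:6803  15:6213
  16:383  17:3549  18:4564  19:6349  20:3258  21:3573  22:2210  23:6762
  24:390  25:6916  26:4974  27:2038  28:469  29:3221  30:6623  31:3021
  32:760  33:4212  34:3813  35:6466  36:3943  37:6455  38:5601  39:4818
  40:3441  41:1259  42:1016  43:2266  44:5902  45:3670  46:224  47:3509
  48:6171  49:1028  50:1089  51:2634  52:2236  53:5370  54:4891  55:3809
  56:4542  57:2716  58:6933  59:6202  60:2041  61:1912  62:2404  63:2790
  64:833  65:4580  66:147  67:1217  68:1661  69:6755  70:3972  71:6506
  72:2336  73:4827  74:821  75:5757  76:3415  77:2651  78:3464  79:5373
  80:6334  81:2992  82:709  83:528
Giant step factor: 481^(-84) ≡ 2826 (mod 6949).
Scan 5994·2826^i mod 6949 for i = 0, 1, …:
  i=0: 5994   i=1: 4331   i=2: 2217   i=3: 4193
  i=4: 1373   i=5: 2556   i=6: 3245   i=7: 4639
  i=8: 4000   i=9: 4926     …   i=41: 1375
  i=42: 1259
Match at i=42, j=41: a = 42·84 + 41 = 3569.

3569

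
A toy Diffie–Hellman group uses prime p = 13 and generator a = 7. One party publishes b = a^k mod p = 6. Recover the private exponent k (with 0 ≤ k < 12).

7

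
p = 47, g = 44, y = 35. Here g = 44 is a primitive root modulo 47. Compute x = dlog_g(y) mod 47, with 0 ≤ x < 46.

35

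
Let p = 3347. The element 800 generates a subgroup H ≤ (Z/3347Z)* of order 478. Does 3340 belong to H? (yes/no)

yes

3340 ∈ ⟨800⟩ iff 3340^478 ≡ 1 (mod 3347), since |⟨800⟩| = 478.
3340^478 mod 3347 = 1.
Since 1 = 1, 3340 lies in the subgroup.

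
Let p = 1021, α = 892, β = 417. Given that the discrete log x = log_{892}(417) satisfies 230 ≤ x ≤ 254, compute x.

237

Compute 892^230 mod 1021 = 220, then multiply by 892 repeatedly:
  892^230=220  892^231=208  892^232=735  892^233=138  892^234=576
  892^235=229  892^236=68  892^237=417
Found 417 at exponent 237.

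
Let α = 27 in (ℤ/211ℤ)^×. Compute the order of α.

70

The order of 27 must divide p − 1 = 210 = 2 · 3 · 5 · 7.
Divisors: 1, 2, 3, 5, 6, 7, 10, 14, 15, 21, 30, 35, 42, 70, 105, 210.
Check each in increasing order: 27^1 ≡ 27;  27^2 ≡ 96;  27^3 ≡ 60;  27^5 ≡ 63;  27^6 ≡ 13;  27^7 ≡ 140;  27^10 ≡ 171;  27^14 ≡ 188;  27^15 ≡ 12;  27^21 ≡ 156;  27^30 ≡ 144;  27^35 ≡ 210;  27^42 ≡ 71;  27^70 ≡ 1.
Smallest exponent giving 1 is 70.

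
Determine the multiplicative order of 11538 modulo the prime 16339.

5446

The order of 11538 must divide p − 1 = 16338 = 2 · 3 · 7 · 389.
Divisors: 1, 2, 3, 6, 7, 14, 21, 42, 389, 778, 1167, 2334, 2723, 5446, 8169, 16338.
Check each in increasing order: 11538^1 ≡ 11538;  11538^2 ≡ 11611;  11538^3 ≡ 4257;  11538^6 ≡ 2098;  11538^7 ≡ 8665;  11538^14 ≡ 4520;  11538^21 ≡ 1217;  11538^42 ≡ 10579;  11538^389 ≡ 4665;  11538^778 ≡ 15016;  11538^1167 ≡ 4347;  11538^2334 ≡ 8525;  11538^2723 ≡ 16338;  11538^5446 ≡ 1.
Smallest exponent giving 1 is 5446.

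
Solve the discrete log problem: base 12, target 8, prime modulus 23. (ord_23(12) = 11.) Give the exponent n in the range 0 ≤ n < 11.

Successive powers of 12 modulo 23:
  12^0=1  12^1=12  12^2=6  12^3=3  12^4=13  12^5=18
  12^6=9  12^7=16  12^8=8
So 12^8 ≡ 8 (mod 23), giving n = 8.

8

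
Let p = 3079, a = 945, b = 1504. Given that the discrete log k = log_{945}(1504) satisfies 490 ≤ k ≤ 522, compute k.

Compute 945^490 mod 3079 = 2405, then multiply by 945 repeatedly:
  945^490=2405  945^491=423  945^492=2544  945^493=2460  945^494=55
  945^495=2711  945^496=167  945^497=786  945^498=731  945^499=1099
  945^500=932  945^501=146  945^502=2494  945^503=1395  945^504=463
  945^505=317  945^506=902  945^507=2586  945^508=2123  945^509=1806
  945^510=904  945^511=1397  945^512=2353  945^513=547  945^514=2722
  945^515=1325  945^516=2051  945^517=1504
Found 1504 at exponent 517.

517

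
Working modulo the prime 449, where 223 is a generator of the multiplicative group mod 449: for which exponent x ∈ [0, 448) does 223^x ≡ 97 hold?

202

Baby-step giant-step with m = ceil(sqrt(448)) = 22.
Baby table (223^j mod 449 for j=0..21):
  0:1  1:223  2:339  3:165  4:426  5:259  6:285  7:246
  8:80  9:329  10:180  11:179  12:405  13:66  14:350  15:373
  16:114  17:278  18:32  19:401  20:72  21:341
Giant step factor: 223^(-22) ≡ 352 (mod 449).
Scan 97·352^i mod 449 for i = 0, 1, …:
  i=0: 97   i=1: 20   i=2: 305   i=3: 49
  i=4: 186   i=5: 367   i=6: 321   i=7: 293
  i=8: 315   i=9: 426
Match at i=9, j=4: x = 9·22 + 4 = 202.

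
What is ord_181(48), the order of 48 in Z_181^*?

The order of 48 must divide p − 1 = 180 = 2^2 · 3^2 · 5.
Divisors: 1, 2, 3, 4, 5, 6, 9, 10, 12, 15, 18, 20, 30, 36, 45, 60, 90, 180.
Check each in increasing order: 48^1 ≡ 48;  48^2 ≡ 132;  48^3 ≡ 1.
Smallest exponent giving 1 is 3.

3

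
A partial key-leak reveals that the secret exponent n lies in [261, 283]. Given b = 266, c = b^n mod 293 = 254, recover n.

Compute 266^261 mod 293 = 146, then multiply by 266 repeatedly:
  266^261=146  266^262=160  266^263=75  266^264=26  266^265=177
  266^266=202  266^267=113  266^268=172  266^269=44  266^270=277
  266^271=139  266^272=56  266^273=246  266^274=97  266^275=18
  266^276=100  266^277=230  266^278=236  266^279=74  266^280=53
  266^281=34  266^282=254
Found 254 at exponent 282.

282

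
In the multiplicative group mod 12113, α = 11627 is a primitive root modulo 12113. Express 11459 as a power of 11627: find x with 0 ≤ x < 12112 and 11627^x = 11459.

Baby-step giant-step with m = ceil(sqrt(12112)) = 111.
Baby table (11627^j mod 12113 for j=0..110):
  0:1  1:11627  2:6049  3:3645  4:9141  5:2945  6:10177  7:8195
  8:2407  9:5159  10:117  11:3703  12:5179  13:2510  14:3553  15:5401
  16:3635  17:1888  18:3020  19:10066  20:1576  21:9296  22:293  23:2958
  24:3859  25:2041  26:1340  27:2862  28:2063  29:2761  30:2697  31:9575
  32:10055  33:6922  34:3322  35:8650  36:11424  37:7803  38:11224  39:8099
  40:611  41:5879  42:1474  43:10416  44:1058  45:6671  46:4178  47:4476
  48:5004  49:2769  50:10922  51:9515  52:2876  53:7372  54:2656  55:5275
  56:4306  57:2833  58:4044  59:9035  60:6009  61:10972  62:9441  63:2501
  64:7927  65:11525  66:7169  67:4410  68:741  69:3264  70:499  71:11859
  72:2314  73:1905  74:6871  75:3882  76:2976  77:7224  78:1906  79:6385
  80:9931  81:6621  82:4252  83:4851  84:4449  85:6013  86:9028  87:9411
  88:4968  89:8152  90:11192  91:11538  92:851  93:10369  94:11787  95:967
  96:2445  97:10917  98:11945  99:8970  100:1260  101:5403  102:2663  103:1873
  104:10310  105:4122  106:7466  107:5424  108:4570  109:7772  110:2064
Giant step factor: 11627^(-111) ≡ 1986 (mod 12113).
Scan 11459·1986^i mod 12113 for i = 0, 1, …:
  i=0: 11459   i=1: 9360   i=2: 7618   i=3: 211
  i=4: 7204   i=5: 1691   i=6: 3025   i=7: 11715
  i=8: 9030   i=9: 6340     …   i=64: 8458
  i=65: 8970
Match at i=65, j=99: x = 65·111 + 99 = 7314.

7314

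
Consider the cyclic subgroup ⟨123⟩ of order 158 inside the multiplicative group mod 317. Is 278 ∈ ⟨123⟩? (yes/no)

278 ∈ ⟨123⟩ iff 278^158 ≡ 1 (mod 317), since |⟨123⟩| = 158.
278^158 mod 317 = 1.
Since 1 = 1, 278 lies in the subgroup.

yes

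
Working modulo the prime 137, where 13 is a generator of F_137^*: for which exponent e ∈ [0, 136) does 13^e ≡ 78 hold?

Baby-step giant-step with m = ceil(sqrt(136)) = 12.
Baby table (13^j mod 137 for j=0..11):
  0:1  1:13  2:32  3:5  4:65  5:23  6:25  7:51
  8:115  9:125  10:118  11:27
Giant step factor: 13^(-12) ≡ 121 (mod 137).
Scan 78·121^i mod 137 for i = 0, 1, …:
  i=0: 78   i=1: 122   i=2: 103   i=3: 133
  i=4: 64   i=5: 72   i=6: 81   i=7: 74
  i=8: 49   i=9: 38   i=10: 77   i=11: 1
Match at i=11, j=0: e = 11·12 + 0 = 132.

132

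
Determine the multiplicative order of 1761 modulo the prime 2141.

2140

The order of 1761 must divide p − 1 = 2140 = 2^2 · 5 · 107.
Divisors: 1, 2, 4, 5, 10, 20, 107, 214, 428, 535, 1070, 2140.
Check each in increasing order: 1761^1 ≡ 1761;  1761^2 ≡ 953;  1761^4 ≡ 425;  1761^5 ≡ 1216;  1761^10 ≡ 1366;  1761^20 ≡ 1145;  1761^107 ≡ 1200;  1761^214 ≡ 1248;  1761^428 ≡ 997;  1761^535 ≡ 1722;  1761^1070 ≡ 2140;  1761^2140 ≡ 1.
Smallest exponent giving 1 is 2140.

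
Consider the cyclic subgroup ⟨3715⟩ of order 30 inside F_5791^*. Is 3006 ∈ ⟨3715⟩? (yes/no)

yes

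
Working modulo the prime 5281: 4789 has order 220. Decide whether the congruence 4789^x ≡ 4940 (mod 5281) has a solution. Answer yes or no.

4940 ∈ ⟨4789⟩ iff 4940^220 ≡ 1 (mod 5281), since |⟨4789⟩| = 220.
4940^220 mod 5281 = 5184.
Since 5184 ≠ 1, 4940 does not lie in the subgroup.

no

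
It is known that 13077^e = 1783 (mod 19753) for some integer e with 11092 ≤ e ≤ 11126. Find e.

11111

Compute 13077^11092 mod 19753 = 15578, then multiply by 13077 repeatedly:
  13077^11092=15578  13077^11093=817  13077^11094=17289  13077^11095=15168  13077^11096=12063
  13077^11097=393  13077^11098=3481  13077^11099=10125  13077^11100=266  13077^11101=1954
  13077^11102=11829  13077^11103=2090  13077^11104=12531  13077^11105=16752  13077^11106=5134
  13077^11107=16624  13077^11108=10283  13077^11109=12120  13077^11110=14921  13077^11111=1783
Found 1783 at exponent 11111.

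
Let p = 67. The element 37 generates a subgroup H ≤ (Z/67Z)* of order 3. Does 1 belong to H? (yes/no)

yes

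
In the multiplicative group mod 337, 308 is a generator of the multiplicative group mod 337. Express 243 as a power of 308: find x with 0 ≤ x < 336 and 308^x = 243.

146

Baby-step giant-step with m = ceil(sqrt(336)) = 19.
Baby table (308^j mod 337 for j=0..18):
  0:1  1:308  2:167  3:212  4:255  5:19  6:123  7:140
  8:321  9:127  10:24  11:315  12:301  13:33  14:54  15:119
  16:256  17:327  18:290
Giant step factor: 308^(-19) ≡ 45 (mod 337).
Scan 243·45^i mod 337 for i = 0, 1, …:
  i=0: 243   i=1: 151   i=2: 55   i=3: 116
  i=4: 165   i=5: 11   i=6: 158   i=7: 33
Match at i=7, j=13: x = 7·19 + 13 = 146.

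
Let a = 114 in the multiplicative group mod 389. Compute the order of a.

194

The order of 114 must divide p − 1 = 388 = 2^2 · 97.
Divisors: 1, 2, 4, 97, 194, 388.
Check each in increasing order: 114^1 ≡ 114;  114^2 ≡ 159;  114^4 ≡ 385;  114^97 ≡ 388;  114^194 ≡ 1.
Smallest exponent giving 1 is 194.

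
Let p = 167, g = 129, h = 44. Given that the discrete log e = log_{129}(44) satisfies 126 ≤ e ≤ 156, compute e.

140

Compute 129^126 mod 167 = 116, then multiply by 129 repeatedly:
  129^126=116  129^127=101  129^128=3  129^129=53  129^130=157
  129^131=46  129^132=89  129^133=125  129^134=93  129^135=140
  129^136=24  129^137=90  129^138=87  129^139=34  129^140=44
Found 44 at exponent 140.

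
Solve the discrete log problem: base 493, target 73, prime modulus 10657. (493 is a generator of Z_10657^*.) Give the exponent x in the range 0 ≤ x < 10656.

112

Baby-step giant-step with m = ceil(sqrt(10656)) = 104.
Baby table (493^j mod 10657 for j=0..103):
  0:1  1:493  2:8595  3:6506  4:10358  5:1791  6:9089  7:4937
  8:4145  9:7998  10:10581  11:5160  12:7514  13:6423  14:1410  15:2425
  16:1941  17:8440  18:4690  19:10258  20:5776  21:2149  22:4414  23:2074
  24:10067  25:7526  26:1682  27:8637  28:5898  29:9010  30:8618  31:7188
  32:5560  33:2231  34:2212  35:3502  36:52  37:4322  38:10003  39:7945
  40:5766  41:7876  42:3720  43:956  44:2400  45:273  46:6705  47:1895
  48:7076  49:3629  50:9378  51:8873  52:5019  53:1943  54:9426  55:566
  56:1956  57:5178  58:5731  59:1278  60:1291  61:7700  62:2208  63:1530
  64:8300  65:10269  66:542  67:781  68:1381  69:9442  70:8454  71:935
  72:2704  73:947  74:8620  75:8174  76:1436  77:4586  78:1614  79:7084
  80:7573  81:3539  82:7636  83:2627  84:5614  85:7539  86:8091  87:3145
  88:5220  89:5123  90:10587  91:8118  92:5799  93:2831  94:10273  95:2514
  96:3190  97:6091  98:8246  99:4961  100:5320  101:1138  102:6870  103:8641
Giant step factor: 493^(-104) ≡ 8378 (mod 10657).
Scan 73·8378^i mod 10657 for i = 0, 1, …:
  i=0: 73   i=1: 4145
Match at i=1, j=8: x = 1·104 + 8 = 112.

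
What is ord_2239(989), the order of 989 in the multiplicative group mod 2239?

The order of 989 must divide p − 1 = 2238 = 2 · 3 · 373.
Divisors: 1, 2, 3, 6, 373, 746, 1119, 2238.
Check each in increasing order: 989^1 ≡ 989;  989^2 ≡ 1917;  989^3 ≡ 1719;  989^6 ≡ 1720;  989^373 ≡ 1944;  989^746 ≡ 1943;  989^1119 ≡ 2238;  989^2238 ≡ 1.
Smallest exponent giving 1 is 2238.

2238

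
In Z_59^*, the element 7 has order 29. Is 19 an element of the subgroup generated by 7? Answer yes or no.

yes

19 ∈ ⟨7⟩ iff 19^29 ≡ 1 (mod 59), since |⟨7⟩| = 29.
19^29 mod 59 = 1.
Since 1 = 1, 19 lies in the subgroup.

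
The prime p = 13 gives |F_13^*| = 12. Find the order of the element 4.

6

The order of 4 must divide p − 1 = 12 = 2^2 · 3.
Divisors: 1, 2, 3, 4, 6, 12.
Check each in increasing order: 4^1 ≡ 4;  4^2 ≡ 3;  4^3 ≡ 12;  4^4 ≡ 9;  4^6 ≡ 1.
Smallest exponent giving 1 is 6.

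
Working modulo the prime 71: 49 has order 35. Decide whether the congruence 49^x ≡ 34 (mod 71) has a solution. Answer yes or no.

no

34 ∈ ⟨49⟩ iff 34^35 ≡ 1 (mod 71), since |⟨49⟩| = 35.
34^35 mod 71 = 70.
Since 70 ≠ 1, 34 does not lie in the subgroup.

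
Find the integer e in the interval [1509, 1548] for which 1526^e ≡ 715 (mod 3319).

Compute 1526^1509 mod 3319 = 3272, then multiply by 1526 repeatedly:
  1526^1509=3272  1526^1510=1296  1526^1511=2891  1526^1512=715
Found 715 at exponent 1512.

1512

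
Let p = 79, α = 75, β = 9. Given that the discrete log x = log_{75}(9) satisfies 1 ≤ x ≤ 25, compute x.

10

Compute 75^1 mod 79 = 75, then multiply by 75 repeatedly:
  75^1=75  75^2=16  75^3=15  75^4=19  75^5=3
  75^6=67  75^7=48  75^8=45  75^9=57  75^10=9
Found 9 at exponent 10.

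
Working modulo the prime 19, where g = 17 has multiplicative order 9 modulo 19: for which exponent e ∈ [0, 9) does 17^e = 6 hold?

5

Successive powers of 17 modulo 19:
  17^0=1  17^1=17  17^2=4  17^3=11  17^4=16  17^5=6
So 17^5 ≡ 6 (mod 19), giving e = 5.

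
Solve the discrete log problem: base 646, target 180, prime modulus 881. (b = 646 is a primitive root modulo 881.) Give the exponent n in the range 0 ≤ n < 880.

Baby-step giant-step with m = ceil(sqrt(880)) = 30.
Baby table (646^j mod 881 for j=0..29):
  0:1  1:646  2:603  3:136  4:637  5:75  6:876  7:294
  8:509  9:201  10:339  11:506  12:25  13:292  14:98  15:757
  16:67  17:113  18:756  19:302  20:391  21:620  22:546  23:316
  24:625  25:252  26:688  27:424  28:794  29:182
Giant step factor: 646^(-30) ≡ 605 (mod 881).
Scan 180·605^i mod 881 for i = 0, 1, …:
  i=0: 180   i=1: 537   i=2: 677   i=3: 801
  i=4: 55   i=5: 678   i=6: 525   i=7: 465
  i=8: 286   i=9: 354     …   i=24: 342
  i=25: 756
Match at i=25, j=18: n = 25·30 + 18 = 768.

768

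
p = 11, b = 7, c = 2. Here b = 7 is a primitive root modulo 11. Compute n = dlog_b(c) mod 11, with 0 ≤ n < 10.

Successive powers of 7 modulo 11:
  7^0=1  7^1=7  7^2=5  7^3=2
So 7^3 ≡ 2 (mod 11), giving n = 3.

3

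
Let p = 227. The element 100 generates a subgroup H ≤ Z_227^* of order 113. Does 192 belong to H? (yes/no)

192 ∈ ⟨100⟩ iff 192^113 ≡ 1 (mod 227), since |⟨100⟩| = 113.
192^113 mod 227 = 1.
Since 1 = 1, 192 lies in the subgroup.

yes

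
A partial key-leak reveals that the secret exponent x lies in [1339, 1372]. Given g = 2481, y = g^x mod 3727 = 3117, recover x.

Compute 2481^1339 mod 3727 = 261, then multiply by 2481 repeatedly:
  2481^1339=261  2481^1340=2770  2481^1341=3509  2481^1342=3284  2481^1343=382
  2481^1344=1084  2481^1345=2237  2481^1346=494  2481^1347=3158  2481^1348=844
  2481^1349=3117
Found 3117 at exponent 1349.

1349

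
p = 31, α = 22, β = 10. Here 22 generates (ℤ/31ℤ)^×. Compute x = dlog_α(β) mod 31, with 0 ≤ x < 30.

22

Successive powers of 22 modulo 31:
  22^0=1  22^1=22  22^2=19  22^3=15  22^4=20  22^5=6
  22^6=8  22^7=21  22^8=28  22^9=27  22^10=5  22^11=17
  22^12=2  22^13=13  22^14=7  22^15=30  22^16=9  22^17=12
  22^18=16  22^19=11  22^20=25  22^21=23  22^22=10
So 22^22 ≡ 10 (mod 31), giving x = 22.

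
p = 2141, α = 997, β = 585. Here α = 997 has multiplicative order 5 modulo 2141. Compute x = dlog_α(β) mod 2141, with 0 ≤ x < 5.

Successive powers of 997 modulo 2141:
  997^0=1  997^1=997  997^2=585
So 997^2 ≡ 585 (mod 2141), giving x = 2.

2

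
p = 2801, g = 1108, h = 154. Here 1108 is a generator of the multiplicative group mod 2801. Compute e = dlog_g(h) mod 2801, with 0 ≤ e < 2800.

2069

Baby-step giant-step with m = ceil(sqrt(2800)) = 53.
Baby table (1108^j mod 2801 for j=0..52):
  0:1  1:1108  2:826  3:2082  4:1633  5:2719  6:1577  7:2293
  8:137  9:542  10:1122  11:2333  12:2442  13:2771  14:372  15:429
  16:1963  17:1428  18:2460  19:307  20:1235  21:1492  22:546  23:2753
  24:35  25:2367  26:900  27:44  28:1135  29:2732  30:1976  31:1827
  32:1994  33:2164  34:56  35:426  36:1440  37:1751  38:1816  39:1010
  40:1481  41:2363  42:2070  43:2342  44:1210  45:1802  46:2304  47:1121
  48:1225  49:1616  50:689  51:1540  52:511
Giant step factor: 1108^(-53) ≡ 2518 (mod 2801).
Scan 154·2518^i mod 2801 for i = 0, 1, …:
  i=0: 154   i=1: 1234   i=2: 903   i=3: 2143
  i=4: 1348   i=5: 2253   i=6: 1029   i=7: 97
  i=8: 559   i=9: 1460     …   i=38: 2323
  i=39: 826
Match at i=39, j=2: e = 39·53 + 2 = 2069.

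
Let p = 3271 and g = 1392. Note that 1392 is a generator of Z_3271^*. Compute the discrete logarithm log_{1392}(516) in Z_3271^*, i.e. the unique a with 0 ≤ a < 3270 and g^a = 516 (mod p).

Baby-step giant-step with m = ceil(sqrt(3270)) = 58.
Baby table (1392^j mod 3271 for j=0..57):
  0:1  1:1392  2:1232  3:940  4:80  5:146  6:430  7:3238
  8:3129  9:1867  10:1690  11:631  12:1724  13:2165  14:1089  15:1415
  16:538  17:3108  18:2074  19:1986  20:517  21:44  22:2370  23:1872
  24:2108  25:249  26:3153  27:2565  28:1819  29:294  30:373  31:2398
  32:1596  33:623  34:401  35:2122  36:111  37:775  38:2641  39:2939
  40:2338  41:3122  42:1936  43:2879  44:593  45:1164  46:1143  47:1350
  48:1646  49:1532  50:3123  51:57  52:840  53:1533  54:1244  55:1289
  56:1780  57:1613
Giant step factor: 1392^(-58) ≡ 2798 (mod 3271).
Scan 516·2798^i mod 3271 for i = 0, 1, …:
  i=0: 516   i=1: 1257   i=2: 761   i=3: 3128
  i=4: 2219   i=5: 404   i=6: 1897   i=7: 2244
  i=8: 1663   i=9: 1712     …   i=45: 1635
  i=46: 1872
Match at i=46, j=23: a = 46·58 + 23 = 2691.

2691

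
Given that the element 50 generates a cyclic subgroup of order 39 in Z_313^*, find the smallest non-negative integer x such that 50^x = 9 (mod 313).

Successive powers of 50 modulo 313:
  50^0=1  50^1=50  50^2=309  50^3=113  50^4=16  50^5=174
  50^6=249  50^7=243  50^8=256  50^9=280  50^10=228  50^11=132
  50^12=27  50^13=98  50^14=205  50^15=234  50^16=119  50^17=3
  50^18=150  50^19=301  50^20=26  50^21=48  50^22=209  50^23=121
  50^24=103  50^25=142  50^26=214  50^27=58  50^28=83  50^29=81
  50^30=294  50^31=302  50^32=76  50^33=44  50^34=9
So 50^34 ≡ 9 (mod 313), giving x = 34.

34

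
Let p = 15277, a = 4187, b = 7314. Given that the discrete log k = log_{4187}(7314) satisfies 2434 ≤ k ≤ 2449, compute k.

2446

Compute 4187^2434 mod 15277 = 2793, then multiply by 4187 repeatedly:
  4187^2434=2793  4187^2435=7386  4187^2436=4534  4187^2437=9824  4187^2438=7404
  4187^2439=3515  4187^2440=5554  4187^2441=3004  4187^2442=4777  4187^2443=3706
  4187^2444=10867  4187^2445=5223  4187^2446=7314
Found 7314 at exponent 2446.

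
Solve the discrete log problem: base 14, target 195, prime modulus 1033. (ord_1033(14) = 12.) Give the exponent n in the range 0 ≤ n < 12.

Successive powers of 14 modulo 1033:
  14^0=1  14^1=14  14^2=196  14^3=678  14^4=195
So 14^4 ≡ 195 (mod 1033), giving n = 4.

4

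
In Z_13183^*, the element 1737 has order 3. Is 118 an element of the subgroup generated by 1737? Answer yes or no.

no

118 ∈ ⟨1737⟩ iff 118^3 ≡ 1 (mod 13183), since |⟨1737⟩| = 3.
118^3 mod 13183 = 8340.
Since 8340 ≠ 1, 118 does not lie in the subgroup.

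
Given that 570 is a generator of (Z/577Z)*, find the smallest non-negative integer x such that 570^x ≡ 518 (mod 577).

6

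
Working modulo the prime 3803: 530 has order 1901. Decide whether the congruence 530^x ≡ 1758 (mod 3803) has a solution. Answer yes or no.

no

1758 ∈ ⟨530⟩ iff 1758^1901 ≡ 1 (mod 3803), since |⟨530⟩| = 1901.
1758^1901 mod 3803 = 3802.
Since 3802 ≠ 1, 1758 does not lie in the subgroup.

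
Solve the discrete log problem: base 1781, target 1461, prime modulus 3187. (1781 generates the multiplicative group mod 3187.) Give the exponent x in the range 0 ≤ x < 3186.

1827

Baby-step giant-step with m = ceil(sqrt(3186)) = 57.
Baby table (1781^j mod 3187 for j=0..56):
  0:1  1:1781  2:896  3:2276  4:2879  5:2803  6:1301  7:132
  8:2441  9:353  10:854  11:775  12:304  13:2821  14:1489  15:325
  16:1978  17:1183  18:316  19:1884  20:2680  21:2141  22:1469  23:2949
  24:3180  25:281  26:102  27:3  28:2156  29:2688  30:454  31:2263
  32:2035  33:716  34:396  35:949  36:1059  37:2562  38:2325  39:912
  40:2089  41:1280  42:975  43:2747  44:362  45:948  46:2465  47:1666
  48:49  49:1220  50:2473  51:3166  52:843  53:306  54:9  55:94
  56:1690
Giant step factor: 1781^(-57) ≡ 826 (mod 3187).
Scan 1461·826^i mod 3187 for i = 0, 1, …:
  i=0: 1461   i=1: 2100   i=2: 872   i=3: 10
  i=4: 1886   i=5: 2580   i=6: 2164   i=7: 2744
  i=8: 587   i=9: 438     …   i=31: 2148
  i=32: 2276
Match at i=32, j=3: x = 32·57 + 3 = 1827.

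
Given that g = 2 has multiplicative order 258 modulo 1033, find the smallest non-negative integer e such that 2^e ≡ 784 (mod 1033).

Baby-step giant-step with m = ceil(sqrt(258)) = 17.
Baby table (2^j mod 1033 for j=0..16):
  0:1  1:2  2:4  3:8  4:16  5:32  6:64  7:128
  8:256  9:512  10:1024  11:1015  12:997  13:961  14:889  15:745
  16:457
Giant step factor: 2^(-17) ≡ 625 (mod 1033).
Scan 784·625^i mod 1033 for i = 0, 1, …:
  i=0: 784   i=1: 358   i=2: 622   i=3: 342
  i=4: 952   i=5: 1025   i=6: 165   i=7: 858
  i=8: 123   i=9: 433   i=10: 1012   i=11: 304
  i=12: 961
Match at i=12, j=13: e = 12·17 + 13 = 217.

217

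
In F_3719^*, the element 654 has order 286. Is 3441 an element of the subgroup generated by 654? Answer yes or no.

3441 ∈ ⟨654⟩ iff 3441^286 ≡ 1 (mod 3719), since |⟨654⟩| = 286.
3441^286 mod 3719 = 1.
Since 1 = 1, 3441 lies in the subgroup.

yes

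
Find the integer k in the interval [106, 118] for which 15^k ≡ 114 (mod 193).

107

Compute 15^106 mod 193 = 162, then multiply by 15 repeatedly:
  15^106=162  15^107=114
Found 114 at exponent 107.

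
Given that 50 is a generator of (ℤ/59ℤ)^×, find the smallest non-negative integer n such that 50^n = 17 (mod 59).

12

Successive powers of 50 modulo 59:
  50^0=1  50^1=50  50^2=22  50^3=38  50^4=12  50^5=10
  50^6=28  50^7=43  50^8=26  50^9=2  50^10=41  50^11=44
  50^12=17
So 50^12 ≡ 17 (mod 59), giving n = 12.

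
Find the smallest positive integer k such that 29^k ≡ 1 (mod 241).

The order of 29 must divide p − 1 = 240 = 2^4 · 3 · 5.
Divisors: 1, 2, 3, 4, 5, 6, 8, 10, 12, 15, 16, 20, 24, 30, 40, 48, 60, 80, 120, 240.
Check each in increasing order: 29^1 ≡ 29;  29^2 ≡ 118;  29^3 ≡ 48;  29^4 ≡ 187;  29^5 ≡ 121;  29^6 ≡ 135;  29^8 ≡ 24;  29^10 ≡ 181;  29^12 ≡ 150;  29^15 ≡ 211;  29^16 ≡ 94;  29^20 ≡ 226;  29^24 ≡ 87;  29^30 ≡ 177;  29^40 ≡ 225;  29^48 ≡ 98;  29^60 ≡ 240;  29^80 ≡ 15;  29^120 ≡ 1.
Smallest exponent giving 1 is 120.

120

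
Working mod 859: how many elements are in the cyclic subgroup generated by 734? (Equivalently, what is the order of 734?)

286

The order of 734 must divide p − 1 = 858 = 2 · 3 · 11 · 13.
Divisors: 1, 2, 3, 6, 11, 13, 22, 26, 33, 39, 66, 78, 143, 286, 429, 858.
Check each in increasing order: 734^1 ≡ 734;  734^2 ≡ 163;  734^3 ≡ 241;  734^6 ≡ 528;  734^11 ≡ 10;  734^13 ≡ 771;  734^22 ≡ 100;  734^26 ≡ 13;  734^33 ≡ 141;  734^39 ≡ 574;  734^66 ≡ 124;  734^78 ≡ 479;  734^143 ≡ 858;  734^286 ≡ 1.
Smallest exponent giving 1 is 286.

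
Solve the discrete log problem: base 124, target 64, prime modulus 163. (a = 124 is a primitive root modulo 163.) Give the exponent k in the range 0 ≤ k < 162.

Baby-step giant-step with m = ceil(sqrt(162)) = 13.
Baby table (124^j mod 163 for j=0..12):
  0:1  1:124  2:54  3:13  4:145  5:50  6:6  7:92
  8:161  9:78  10:55  11:137  12:36
Giant step factor: 124^(-13) ≡ 44 (mod 163).
Scan 64·44^i mod 163 for i = 0, 1, …:
  i=0: 64   i=1: 45   i=2: 24   i=3: 78
Match at i=3, j=9: k = 3·13 + 9 = 48.

48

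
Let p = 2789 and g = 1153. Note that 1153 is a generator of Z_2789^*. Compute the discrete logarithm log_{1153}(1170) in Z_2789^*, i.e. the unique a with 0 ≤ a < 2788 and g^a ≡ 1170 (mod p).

484

Baby-step giant-step with m = ceil(sqrt(2788)) = 53.
Baby table (1153^j mod 2789 for j=0..52):
  0:1  1:1153  2:1845  3:2067  4:1445  5:1052  6:2530  7:2585
  8:1853  9:135  10:2260  11:854  12:145  13:2634  14:2570  15:1292
  16:350  17:1934  18:1491  19:1099  20:941  21:52  22:1387  23:1114
  24:1502  25:2626  26:1713  27:477  28:548  29:1530  30:1442  31:382
  32:2573  33:1962  34:307  35:2557  36:248  37:1466  38:164  39:2229
  40:1368  41:1519  42:2704  43:2399  44:2148  45:12  46:2680  47:2617
  48:2492  49:606  50:1468  51:2470  52:341
Giant step factor: 1153^(-53) ≡ 1211 (mod 2789).
Scan 1170·1211^i mod 2789 for i = 0, 1, …:
  i=0: 1170   i=1: 58   i=2: 513   i=3: 2085
  i=4: 890   i=5: 1236   i=6: 1892   i=7: 1443
  i=8: 1559   i=9: 2585
Match at i=9, j=7: a = 9·53 + 7 = 484.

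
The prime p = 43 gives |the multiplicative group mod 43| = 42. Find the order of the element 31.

21

The order of 31 must divide p − 1 = 42 = 2 · 3 · 7.
Divisors: 1, 2, 3, 6, 7, 14, 21, 42.
Check each in increasing order: 31^1 ≡ 31;  31^2 ≡ 15;  31^3 ≡ 35;  31^6 ≡ 21;  31^7 ≡ 6;  31^14 ≡ 36;  31^21 ≡ 1.
Smallest exponent giving 1 is 21.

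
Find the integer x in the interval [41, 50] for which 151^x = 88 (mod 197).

44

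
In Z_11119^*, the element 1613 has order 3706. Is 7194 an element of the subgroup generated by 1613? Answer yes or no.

yes

7194 ∈ ⟨1613⟩ iff 7194^3706 ≡ 1 (mod 11119), since |⟨1613⟩| = 3706.
7194^3706 mod 11119 = 1.
Since 1 = 1, 7194 lies in the subgroup.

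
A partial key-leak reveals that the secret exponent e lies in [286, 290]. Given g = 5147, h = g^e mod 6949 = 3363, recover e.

Compute 5147^286 mod 6949 = 80, then multiply by 5147 repeatedly:
  5147^286=80  5147^287=1769  5147^288=1853  5147^289=3363
Found 3363 at exponent 289.

289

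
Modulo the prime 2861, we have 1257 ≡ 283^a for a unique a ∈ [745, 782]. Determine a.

761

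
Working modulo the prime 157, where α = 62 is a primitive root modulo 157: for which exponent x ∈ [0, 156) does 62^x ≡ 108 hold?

144

Baby-step giant-step with m = ceil(sqrt(156)) = 13.
Baby table (62^j mod 157 for j=0..12):
  0:1  1:62  2:76  3:2  4:124  5:152  6:4  7:91
  8:147  9:8  10:25  11:137  12:16
Giant step factor: 62^(-13) ≡ 22 (mod 157).
Scan 108·22^i mod 157 for i = 0, 1, …:
  i=0: 108   i=1: 21   i=2: 148   i=3: 116
  i=4: 40   i=5: 95   i=6: 49   i=7: 136
  i=8: 9   i=9: 41   i=10: 117   i=11: 62
Match at i=11, j=1: x = 11·13 + 1 = 144.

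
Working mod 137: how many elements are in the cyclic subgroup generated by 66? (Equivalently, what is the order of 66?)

The order of 66 must divide p − 1 = 136 = 2^3 · 17.
Divisors: 1, 2, 4, 8, 17, 34, 68, 136.
Check each in increasing order: 66^1 ≡ 66;  66^2 ≡ 109;  66^4 ≡ 99;  66^8 ≡ 74;  66^17 ≡ 10;  66^34 ≡ 100;  66^68 ≡ 136;  66^136 ≡ 1.
Smallest exponent giving 1 is 136.

136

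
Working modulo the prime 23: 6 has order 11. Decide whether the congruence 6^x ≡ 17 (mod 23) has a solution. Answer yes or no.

⟨6⟩ has order 11; its elements mod 23 are {1, 2, 3, 4, 6, 8, 9, 12, 13, 16, 18}.
17 is not in this set.

no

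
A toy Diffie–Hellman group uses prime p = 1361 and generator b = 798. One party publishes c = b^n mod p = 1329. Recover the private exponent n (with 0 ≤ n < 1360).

110

Baby-step giant-step with m = ceil(sqrt(1360)) = 37.
Baby table (798^j mod 1361 for j=0..36):
  0:1  1:798  2:1217  3:773  4:321  5:290  6:50  7:431
  8:966  9:542  10:1079  11:890  12:1139  13:1135  14:665  15:1241
  16:871  17:948  18:1149  19:949  20:586  21:805  22:1359  23:1126
  24:288  25:1176  26:719  27:781  28:1261  29:499  30:790  31:277
  32:564  33:942  34:444  35:452  36:31
Giant step factor: 798^(-37) ≡ 448 (mod 1361).
Scan 1329·448^i mod 1361 for i = 0, 1, …:
  i=0: 1329   i=1: 635   i=2: 31
Match at i=2, j=36: n = 2·37 + 36 = 110.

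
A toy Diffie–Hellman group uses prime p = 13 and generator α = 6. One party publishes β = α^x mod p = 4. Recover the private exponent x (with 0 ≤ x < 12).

10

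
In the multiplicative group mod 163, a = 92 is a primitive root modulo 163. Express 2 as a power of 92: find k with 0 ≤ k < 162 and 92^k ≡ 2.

Baby-step giant-step with m = ceil(sqrt(162)) = 13.
Baby table (92^j mod 163 for j=0..12):
  0:1  1:92  2:151  3:37  4:144  5:45  6:65  7:112
  8:35  9:123  10:69  11:154  12:150
Giant step factor: 92^(-13) ≡ 80 (mod 163).
Scan 2·80^i mod 163 for i = 0, 1, …:
  i=0: 2   i=1: 160   i=2: 86   i=3: 34
  i=4: 112
Match at i=4, j=7: k = 4·13 + 7 = 59.

59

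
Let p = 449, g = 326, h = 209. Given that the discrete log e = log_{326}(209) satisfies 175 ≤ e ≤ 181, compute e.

175

Compute 326^175 mod 449 = 209, then multiply by 326 repeatedly:
  326^175=209
Found 209 at exponent 175.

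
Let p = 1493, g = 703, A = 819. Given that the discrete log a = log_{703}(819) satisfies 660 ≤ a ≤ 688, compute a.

Compute 703^660 mod 1493 = 666, then multiply by 703 repeatedly:
  703^660=666  703^661=889  703^662=893  703^663=719  703^664=823
  703^665=778  703^666=496  703^667=819
Found 819 at exponent 667.

667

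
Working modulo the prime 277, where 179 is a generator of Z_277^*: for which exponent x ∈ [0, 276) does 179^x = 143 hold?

Baby-step giant-step with m = ceil(sqrt(276)) = 17.
Baby table (179^j mod 277 for j=0..16):
  0:1  1:179  2:186  3:54  4:248  5:72  6:146  7:96
  8:10  9:128  10:198  11:263  12:264  13:166  14:75  15:129
  16:100
Giant step factor: 179^(-17) ≡ 153 (mod 277).
Scan 143·153^i mod 277 for i = 0, 1, …:
  i=0: 143   i=1: 273   i=2: 219   i=3: 267
  i=4: 132   i=5: 252   i=6: 53   i=7: 76
  i=8: 271   i=9: 190   i=10: 262   i=11: 198
Match at i=11, j=10: x = 11·17 + 10 = 197.

197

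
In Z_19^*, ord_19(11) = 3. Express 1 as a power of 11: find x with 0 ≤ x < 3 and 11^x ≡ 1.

0

Successive powers of 11 modulo 19:
  11^0=1
So 11^0 ≡ 1 (mod 19), giving x = 0.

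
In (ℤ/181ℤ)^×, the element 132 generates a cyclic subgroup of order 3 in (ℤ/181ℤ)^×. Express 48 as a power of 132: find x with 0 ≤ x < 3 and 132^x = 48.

2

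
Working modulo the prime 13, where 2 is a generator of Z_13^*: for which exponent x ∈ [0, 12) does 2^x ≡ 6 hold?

5

Successive powers of 2 modulo 13:
  2^0=1  2^1=2  2^2=4  2^3=8  2^4=3  2^5=6
So 2^5 ≡ 6 (mod 13), giving x = 5.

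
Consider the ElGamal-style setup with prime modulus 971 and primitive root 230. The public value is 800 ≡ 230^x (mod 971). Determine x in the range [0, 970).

Baby-step giant-step with m = ceil(sqrt(970)) = 32.
Baby table (230^j mod 971 for j=0..31):
  0:1  1:230  2:466  3:370  4:623  5:553  6:960  7:383
  8:700  9:785  10:915  11:714  12:121  13:642  14:68  15:104
  16:616  17:885  18:611  19:706  20:223  21:798  22:21  23:946
  24:76  25:2  26:460  27:932  28:740  29:275  30:135  31:949
Giant step factor: 230^(-32) ≡ 881 (mod 971).
Scan 800·881^i mod 971 for i = 0, 1, …:
  i=0: 800   i=1: 825   i=2: 517   i=3: 78
  i=4: 748   i=5: 650   i=6: 731   i=7: 238
  i=8: 913   i=9: 365     …   i=18: 561
  i=19: 2
Match at i=19, j=25: x = 19·32 + 25 = 633.

633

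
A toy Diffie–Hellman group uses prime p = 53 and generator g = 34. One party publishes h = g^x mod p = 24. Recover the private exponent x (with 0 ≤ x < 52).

Baby-step giant-step with m = ceil(sqrt(52)) = 8.
Baby table (34^j mod 53 for j=0..7):
  0:1  1:34  2:43  3:31  4:47  5:8  6:7  7:26
Giant step factor: 34^(-8) ≡ 28 (mod 53).
Scan 24·28^i mod 53 for i = 0, 1, …:
  i=0: 24   i=1: 36   i=2: 1
Match at i=2, j=0: x = 2·8 + 0 = 16.

16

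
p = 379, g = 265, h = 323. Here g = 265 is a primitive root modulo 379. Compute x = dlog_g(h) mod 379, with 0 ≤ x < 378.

Baby-step giant-step with m = ceil(sqrt(378)) = 20.
Baby table (265^j mod 379 for j=0..19):
  0:1  1:265  2:110  3:346  4:351  5:160  6:331  7:166
  8:26  9:68  10:207  11:279  12:30  13:370  14:268  15:147
  16:297  17:252  18:76  19:53
Giant step factor: 265^(-20) ≡ 224 (mod 379).
Scan 323·224^i mod 379 for i = 0, 1, …:
  i=0: 323   i=1: 342   i=2: 50   i=3: 209
  i=4: 199   i=5: 233   i=6: 269   i=7: 374
  i=8: 17   i=9: 18     …   i=14: 74
  i=15: 279
Match at i=15, j=11: x = 15·20 + 11 = 311.

311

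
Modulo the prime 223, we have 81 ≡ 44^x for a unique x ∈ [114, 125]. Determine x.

116

Compute 44^114 mod 223 = 2, then multiply by 44 repeatedly:
  44^114=2  44^115=88  44^116=81
Found 81 at exponent 116.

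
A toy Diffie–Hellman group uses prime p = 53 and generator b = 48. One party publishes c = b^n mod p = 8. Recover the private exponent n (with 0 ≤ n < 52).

Baby-step giant-step with m = ceil(sqrt(52)) = 8.
Baby table (48^j mod 53 for j=0..7):
  0:1  1:48  2:25  3:34  4:42  5:2  6:43  7:50
Giant step factor: 48^(-8) ≡ 46 (mod 53).
Scan 8·46^i mod 53 for i = 0, 1, …:
  i=0: 8   i=1: 50
Match at i=1, j=7: n = 1·8 + 7 = 15.

15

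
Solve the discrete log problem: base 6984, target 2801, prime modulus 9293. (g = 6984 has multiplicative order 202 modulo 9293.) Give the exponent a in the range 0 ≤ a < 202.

152

Baby-step giant-step with m = ceil(sqrt(202)) = 15.
Baby table (6984^j mod 9293 for j=0..14):
  0:1  1:6984  2:6592  3:1006  4:396  5:5643  6:8392  7:8070
  8:8128  9:4308  10:5631  11:8221  12:3310  13:5349  14:8849
Giant step factor: 6984^(-15) ≡ 5317 (mod 9293).
Scan 2801·5317^i mod 9293 for i = 0, 1, …:
  i=0: 2801   i=1: 5531   i=2: 5275   i=3: 901
  i=4: 4722   i=5: 6481   i=6: 1033   i=7: 298
  i=8: 4656   i=9: 8693   i=10: 6592
Match at i=10, j=2: a = 10·15 + 2 = 152.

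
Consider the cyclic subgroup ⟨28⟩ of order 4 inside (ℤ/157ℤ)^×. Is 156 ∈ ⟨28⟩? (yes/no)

⟨28⟩ has order 4; its elements mod 157 are {1, 28, 129, 156}.
156 is in this set.

yes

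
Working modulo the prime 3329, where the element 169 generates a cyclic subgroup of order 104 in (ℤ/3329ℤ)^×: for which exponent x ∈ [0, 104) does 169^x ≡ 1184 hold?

73

Baby-step giant-step with m = ceil(sqrt(104)) = 11.
Baby table (169^j mod 3329 for j=0..10):
  0:1  1:169  2:1929  3:3088  4:2548  5:1171  6:1488  7:1797
  8:754  9:924  10:3022
Giant step factor: 169^(-11) ≡ 2736 (mod 3329).
Scan 1184·2736^i mod 3329 for i = 0, 1, …:
  i=0: 1184   i=1: 307   i=2: 1044   i=3: 102
  i=4: 2765   i=5: 1552   i=6: 1797
Match at i=6, j=7: x = 6·11 + 7 = 73.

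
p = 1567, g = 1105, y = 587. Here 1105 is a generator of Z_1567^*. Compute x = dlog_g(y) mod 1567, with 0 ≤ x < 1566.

1538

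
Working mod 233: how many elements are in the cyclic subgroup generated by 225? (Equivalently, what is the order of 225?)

58

The order of 225 must divide p − 1 = 232 = 2^3 · 29.
Divisors: 1, 2, 4, 8, 29, 58, 116, 232.
Check each in increasing order: 225^1 ≡ 225;  225^2 ≡ 64;  225^4 ≡ 135;  225^8 ≡ 51;  225^29 ≡ 232;  225^58 ≡ 1.
Smallest exponent giving 1 is 58.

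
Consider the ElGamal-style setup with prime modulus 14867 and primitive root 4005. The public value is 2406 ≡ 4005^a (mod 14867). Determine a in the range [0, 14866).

Baby-step giant-step with m = ceil(sqrt(14866)) = 122.
Baby table (4005^j mod 14867 for j=0..121):
  0:1  1:4005  2:13399  3:7992  4:14176  5:12674  6:3432  7:8052
  8:1737  9:13796  10:7208  11:11193  12:3960  13:11578  14:14584  15:11344
  16:14035  17:12915  18:2282  19:11072  20:9966  21:10802  22:13907  23:5753
  24:11782  25:13919  26:9212  27:9033  28:5754  29:920  30:12451  31:2337
  32:8342  33:3561  34:4352  35:5636  36:4074  37:7271  38:10769  39:678
  40:9596  41:785  42:6988  43:7246  44:14713  45:7644  46:3067  47:3193
  48:2345  49:10648  50:6684  51:8820  52:108  53:1397  54:4993  55:850
  56:14574  57:1028  58:13848  59:7330  60:9192  61:3268  62:5380  63:4617
  64:11404  65:1596  66:14037  67:6058  68:14213  69:12189  70:8584  71:6416
  72:5904  73:6990  74:389  75:11777  76:8761  77:1685  78:13674  79:9209
  80:11885  81:10158  82:6678  83:14524  84:8916  85:12913  86:9139  87:14008
  88:8849  89:12184  90:3426  91:13756  92:10545  93:10445  94:11354  95:9484
  96:13102  97:7867  98:4162  99:2903  100:521  101:5225  102:8256  103:1072
  104:11664  105:2206  106:4032  107:2598  108:12957  109:6955  110:8884  111:3689
  112:11514  113:11003  114:1227  115:8025  116:12538  117:8831  118:14429  119:116
  120:3703  121:8116
Giant step factor: 4005^(-122) ≡ 10928 (mod 14867).
Scan 2406·10928^i mod 14867 for i = 0, 1, …:
  i=0: 2406   i=1: 7912   i=2: 10731   i=3: 12339
  i=4: 11769   i=5: 12082   i=6: 13136   i=7: 9323
  i=8: 13060   i=9: 11347     …   i=61: 5416
  i=62: 521
Match at i=62, j=100: a = 62·122 + 100 = 7664.

7664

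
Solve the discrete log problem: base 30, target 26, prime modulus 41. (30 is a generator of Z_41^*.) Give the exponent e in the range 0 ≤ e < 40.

39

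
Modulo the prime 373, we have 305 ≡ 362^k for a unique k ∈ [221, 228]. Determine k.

226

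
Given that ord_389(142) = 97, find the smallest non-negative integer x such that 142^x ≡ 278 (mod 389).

20

Baby-step giant-step with m = ceil(sqrt(97)) = 10.
Baby table (142^j mod 389 for j=0..9):
  0:1  1:142  2:325  3:248  4:206  5:77  6:42  7:129
  8:35  9:302
Giant step factor: 142^(-10) ≡ 269 (mod 389).
Scan 278·269^i mod 389 for i = 0, 1, …:
  i=0: 278   i=1: 94   i=2: 1
Match at i=2, j=0: x = 2·10 + 0 = 20.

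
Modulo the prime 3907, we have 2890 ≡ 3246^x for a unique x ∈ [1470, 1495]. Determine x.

1488

Compute 3246^1470 mod 3907 = 2989, then multiply by 3246 repeatedly:
  3246^1470=2989  3246^1471=1213  3246^1472=3049  3246^1473=623  3246^1474=2339
  3246^1475=1093  3246^1476=322  3246^1477=2043  3246^1478=1399  3246^1479=1220
  3246^1480=2329  3246^1481=3796  3246^1482=3045  3246^1483=3267  3246^1484=1084
  3246^1485=2364  3246^1486=196  3246^1487=3282  3246^1488=2890
Found 2890 at exponent 1488.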